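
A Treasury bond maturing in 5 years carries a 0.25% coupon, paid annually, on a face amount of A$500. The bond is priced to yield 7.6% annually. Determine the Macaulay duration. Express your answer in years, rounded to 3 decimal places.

4.969 years

Periodic yield y = 0.076. Discount each cash flow and weight by its year:
  t   CF        PV=CF/(1+0.076)^t    t·PV
  1         1.25         1.1617         1.1617
  2         1.25         1.0797         2.1593
  3         1.25         1.0034         3.0102
  4         1.25         0.9325         3.7301
  5       501.25       347.5306     1,737.6529
  Σ                    351.7079     1,747.7142
Price P = Σ PV = 351.7079.
Macaulay duration = Σ(t·PV) / P = 1,747.7142 / 351.7079 = 4.96922 years.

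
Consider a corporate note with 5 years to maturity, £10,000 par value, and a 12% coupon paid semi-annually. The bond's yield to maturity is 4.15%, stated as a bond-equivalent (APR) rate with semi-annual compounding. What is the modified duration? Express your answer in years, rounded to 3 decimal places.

Periodic yield y = 0.02075. First find Macaulay duration:
  t   CF        PV=CF/(1+0.02075)^t    t·PV
  1       600.00       587.8031       587.8031
  2       600.00       575.8541     1,151.7082
  3       600.00       564.1480     1,692.4441
  4       600.00       552.6799     2,210.7197
  5       600.00       541.4449     2,707.2247
  6       600.00       530.4384     3,182.6301
  7       600.00       519.6555     3,637.5885
  8       600.00       509.0918     4,072.7348
  9       600.00       498.7429     4,488.6864
  10   10,600.00     8,632.0109    86,320.1088
  Σ                 13,511.8696   110,051.6486
P = 13,511.8696; Macaulay duration = 110,051.6486 / 13,511.8696 = 8.14481 half-year periods = 4.07241 years.
Modified duration = D_Mac / (1 + y) = 4.07241 / 1.02075 = 3.98962 years.

3.990 years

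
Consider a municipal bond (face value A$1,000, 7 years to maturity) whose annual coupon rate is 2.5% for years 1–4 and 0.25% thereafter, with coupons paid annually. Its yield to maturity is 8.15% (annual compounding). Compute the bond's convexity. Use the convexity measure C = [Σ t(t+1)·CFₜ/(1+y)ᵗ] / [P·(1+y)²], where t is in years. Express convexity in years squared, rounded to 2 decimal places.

With y = 0.0815:
  t   CF        PV=CF/(1+0.0815)^t    t·PV        t(t+1)·PV
  1        25.00        23.1160        23.1160          46.2321
  2        25.00        21.3741        42.7481         128.2443
  3        25.00        19.7633        59.2900         237.1601
  4        25.00        18.2740        73.0960         365.4802
  5         2.50         1.6897         8.4485          50.6907
  6         2.50         1.5624         9.3742          65.6191
  7     1,002.50       579.2936     4,055.0551      32,440.4404
  Σ                    665.0731     4,271.1279      33,333.8671
P = 665.0731.
Convexity = Σ t(t+1)·PV / [P·(1+y)²] = 33,333.8671 / (665.0731 × 1.169642) = 42.85123.

42.85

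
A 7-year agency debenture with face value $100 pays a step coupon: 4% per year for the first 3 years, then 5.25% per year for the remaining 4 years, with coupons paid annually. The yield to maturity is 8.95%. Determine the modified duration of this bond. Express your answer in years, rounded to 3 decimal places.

Periodic yield y = 0.0895. First find Macaulay duration:
  t   CF        PV=CF/(1+0.0895)^t    t·PV
  1         4.00         3.6714         3.6714
  2         4.00         3.3698         6.7396
  3         4.00         3.0930         9.2790
  4         5.25         3.7261        14.9043
  5         5.25         3.4200        17.0999
  6         5.25         3.1390        18.8342
  7       105.25        57.7606       404.3240
  Σ                     78.1799       474.8523
P = 78.1799; Macaulay duration = 474.8523 / 78.1799 = 6.07385 years.
Modified duration = D_Mac / (1 + y) = 6.07385 / 1.0895 = 5.57489 years.

5.575 years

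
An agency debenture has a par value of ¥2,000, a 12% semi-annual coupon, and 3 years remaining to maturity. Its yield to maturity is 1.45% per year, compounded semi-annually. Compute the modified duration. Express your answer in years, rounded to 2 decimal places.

2.64 years

Periodic yield y = 0.00725. First find Macaulay duration:
  t   CF        PV=CF/(1+0.00725)^t    t·PV
  1       120.00       119.1363       119.1363
  2       120.00       118.2787       236.5575
  3       120.00       117.4274       352.2822
  4       120.00       116.5822       466.3287
  5       120.00       115.7430       578.7152
  6     2,120.00     2,030.0756    12,180.4534
  Σ                  2,617.2432    13,933.4732
P = 2,617.2432; Macaulay duration = 13,933.4732 / 2,617.2432 = 5.32372 half-year periods = 2.66186 years.
Modified duration = D_Mac / (1 + y) = 2.66186 / 1.00725 = 2.64270 years.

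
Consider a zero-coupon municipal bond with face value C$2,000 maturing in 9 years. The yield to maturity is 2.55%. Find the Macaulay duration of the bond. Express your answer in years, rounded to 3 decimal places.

A zero-coupon bond has a single cash flow at maturity, so its Macaulay duration equals its maturity: 9 years.

9.000 years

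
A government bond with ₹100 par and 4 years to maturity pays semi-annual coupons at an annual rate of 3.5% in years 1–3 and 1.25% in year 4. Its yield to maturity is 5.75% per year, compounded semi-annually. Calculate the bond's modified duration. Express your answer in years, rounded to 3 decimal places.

Periodic yield y = 0.02875. First find Macaulay duration:
  t   CF        PV=CF/(1+0.02875)^t    t·PV
  1        1.750         1.7011         1.7011
  2        1.750         1.6536         3.3071
  3        1.750         1.6073         4.8220
  4        1.750         1.5624         6.2497
  5        1.750         1.5188         7.5938
  6        1.750         1.4763         8.8579
  7        0.625         0.5125         3.5876
  8      100.625        80.2097       641.6779
  Σ                     90.2417       677.7972
P = 90.2417; Macaulay duration = 677.7972 / 90.2417 = 7.51090 half-year periods = 3.75545 years.
Modified duration = D_Mac / (1 + y) = 3.75545 / 1.02875 = 3.65050 years.

3.651 years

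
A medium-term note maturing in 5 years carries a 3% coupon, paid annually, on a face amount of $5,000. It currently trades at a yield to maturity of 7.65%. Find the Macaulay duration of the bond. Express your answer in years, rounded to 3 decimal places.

Periodic yield y = 0.0765. Discount each cash flow and weight by its year:
  t   CF        PV=CF/(1+0.0765)^t    t·PV
  1       150.00       139.3405       139.3405
  2       150.00       129.4384       258.8768
  3       150.00       120.2401       360.7202
  4       150.00       111.6954       446.7814
  5     5,150.00     3,562.3539    17,811.7693
  Σ                  4,063.0682    19,017.4882
Price P = Σ PV = 4,063.0682.
Macaulay duration = Σ(t·PV) / P = 19,017.4882 / 4,063.0682 = 4.68057 years.

4.681 years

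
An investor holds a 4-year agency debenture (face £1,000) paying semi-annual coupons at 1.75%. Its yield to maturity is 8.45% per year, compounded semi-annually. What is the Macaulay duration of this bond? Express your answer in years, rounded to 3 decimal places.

3.860 years

Periodic yield y = 0.04225. Discount each cash flow and weight by its period:
  t   CF        PV=CF/(1+0.04225)^t    t·PV
  1         8.75         8.3953         8.3953
  2         8.75         8.0550        16.1100
  3         8.75         7.7284        23.1853
  4         8.75         7.4152        29.6606
  5         8.75         7.1146        35.5728
  6         8.75         6.8262        40.9570
  7         8.75         6.5494        45.8461
  8     1,008.75       724.4498     5,795.5987
  Σ                    776.5339     5,995.3259
Price P = Σ PV = 776.5339.
Macaulay duration = Σ(t·PV) / P = 5,995.3259 / 776.5339 = 7.72062 half-year periods.
In years: 7.72062 / 2 = 3.86031 years.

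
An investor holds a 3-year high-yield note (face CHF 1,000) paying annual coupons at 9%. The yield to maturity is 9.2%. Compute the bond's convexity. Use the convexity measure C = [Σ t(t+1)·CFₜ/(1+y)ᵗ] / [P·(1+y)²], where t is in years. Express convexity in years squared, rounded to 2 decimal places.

With y = 0.092:
  t   CF        PV=CF/(1+0.092)^t    t·PV        t(t+1)·PV
  1        90.00        82.4176        82.4176         164.8352
  2        90.00        75.4740       150.9480         452.8439
  3     1,090.00       837.0638     2,511.1915      10,044.7661
  Σ                    994.9554     2,744.5571      10,662.4451
P = 994.9554.
Convexity = Σ t(t+1)·PV / [P·(1+y)²] = 10,662.4451 / (994.9554 × 1.192464) = 8.98686.

8.99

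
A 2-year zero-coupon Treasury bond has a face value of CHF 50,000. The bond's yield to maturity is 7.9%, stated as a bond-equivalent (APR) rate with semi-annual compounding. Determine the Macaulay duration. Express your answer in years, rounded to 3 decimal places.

2.000 years

A zero-coupon bond has a single cash flow at maturity, so its Macaulay duration equals its maturity: 2 years.
(Equivalently: 4 semi-annual periods ÷ 2 = 2 years.)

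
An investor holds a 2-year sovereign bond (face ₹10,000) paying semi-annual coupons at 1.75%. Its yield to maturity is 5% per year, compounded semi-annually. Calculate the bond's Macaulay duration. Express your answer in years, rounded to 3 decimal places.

1.973 years

Periodic yield y = 0.025. Discount each cash flow and weight by its period:
  t   CF        PV=CF/(1+0.025)^t    t·PV
  1        87.50        85.3659        85.3659
  2        87.50        83.2838       166.5675
  3        87.50        81.2524       243.7573
  4    10,087.50     9,138.7771    36,555.1085
  Σ                  9,388.6792    37,050.7992
Price P = Σ PV = 9,388.6792.
Macaulay duration = Σ(t·PV) / P = 37,050.7992 / 9,388.6792 = 3.94633 half-year periods.
In years: 3.94633 / 2 = 1.97316 years.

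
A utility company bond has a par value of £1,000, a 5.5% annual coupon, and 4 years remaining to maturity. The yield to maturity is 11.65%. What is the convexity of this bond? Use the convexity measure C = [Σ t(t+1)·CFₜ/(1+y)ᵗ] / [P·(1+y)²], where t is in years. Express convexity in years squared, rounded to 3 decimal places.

14.245

With y = 0.1165:
  t   CF        PV=CF/(1+0.1165)^t    t·PV        t(t+1)·PV
  1        55.00        49.2611        49.2611          98.5222
  2        55.00        44.1210        88.2420         264.7259
  3        55.00        39.5172       118.5517         474.2068
  4     1,055.00       678.9184     2,715.6734      13,578.3671
  Σ                    811.8177     2,971.7282      14,415.8220
P = 811.8177.
Convexity = Σ t(t+1)·PV / [P·(1+y)²] = 14,415.8220 / (811.8177 × 1.246572) = 14.24503.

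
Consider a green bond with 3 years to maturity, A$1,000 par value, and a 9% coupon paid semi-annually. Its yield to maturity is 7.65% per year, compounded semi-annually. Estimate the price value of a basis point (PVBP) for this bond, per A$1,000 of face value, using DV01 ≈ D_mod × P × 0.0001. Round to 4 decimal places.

Periodic yield y = 0.03825.
  t   CF        PV=CF/(1+0.03825)^t    t·PV
  1        45.00        43.3422        43.3422
  2        45.00        41.7454        83.4908
  3        45.00        40.2075       120.6224
  4        45.00        38.7262       154.9048
  5        45.00        37.2995       186.4974
  6     1,045.00       834.2662     5,005.5972
  Σ                  1,035.5869     5,594.4548
P = 1,035.5869; D_Mac = 5.40221 half-year periods = 2.70110 yrs; D_mod = 2.60159 yrs.
DV01 ≈ 2.60159 × 1,035.5869 × 0.0001 = 0.269418.

A$0.2694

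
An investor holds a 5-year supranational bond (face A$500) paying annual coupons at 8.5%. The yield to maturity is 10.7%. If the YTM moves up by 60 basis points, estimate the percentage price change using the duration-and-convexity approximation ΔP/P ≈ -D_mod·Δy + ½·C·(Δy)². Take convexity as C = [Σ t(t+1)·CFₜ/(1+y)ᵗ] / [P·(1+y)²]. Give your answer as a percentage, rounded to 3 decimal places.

With y = 0.107:
  t   CF        PV=CF/(1+0.107)^t    t·PV        t(t+1)·PV
  1        42.50        38.3921        38.3921          76.7841
  2        42.50        34.6812        69.3623         208.0870
  3        42.50        31.3290        93.9869         375.9476
  4        42.50        28.3008       113.2031         566.0157
  5       542.50       326.3335     1,631.6674       9,790.0045
  Σ                    459.0364     1,946.6118      11,016.8389
P = 459.0364; D_Mac = 4.24065 yrs; D_mod = 3.83076 yrs; C = 19.58459.
Duration effect: -3.83076 × (+0.006) = -0.022985
Convexity effect: 0.5 × 19.58459 × (0.006)² = +0.0003525
ΔP/P ≈ -0.022985 + 0.0003525 = -0.022632 = -2.2632%.

-2.263%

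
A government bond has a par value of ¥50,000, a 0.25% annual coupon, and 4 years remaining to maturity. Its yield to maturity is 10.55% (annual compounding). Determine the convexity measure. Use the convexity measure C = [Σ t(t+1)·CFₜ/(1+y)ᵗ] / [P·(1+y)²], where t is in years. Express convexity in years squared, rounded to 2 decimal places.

With y = 0.1055:
  t   CF        PV=CF/(1+0.1055)^t    t·PV        t(t+1)·PV
  1       125.00       113.0710       113.0710         226.1420
  2       125.00       102.2804       204.5608         613.6825
  3       125.00        92.5196       277.5588       1,110.2353
  4    50,125.00    33,559.8026   134,239.2105     671,196.0525
  Σ                 33,867.6737   134,834.4012     673,146.1124
P = 33,867.6737.
Convexity = Σ t(t+1)·PV / [P·(1+y)²] = 673,146.1124 / (33,867.6737 × 1.222130) = 16.26322.

16.26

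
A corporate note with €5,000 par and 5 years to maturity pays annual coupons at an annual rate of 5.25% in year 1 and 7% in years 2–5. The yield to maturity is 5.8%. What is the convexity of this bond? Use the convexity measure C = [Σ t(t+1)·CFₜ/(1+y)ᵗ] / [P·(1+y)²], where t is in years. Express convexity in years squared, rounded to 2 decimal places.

22.90

With y = 0.058:
  t   CF        PV=CF/(1+0.058)^t    t·PV        t(t+1)·PV
  1       262.50       248.1096       248.1096         496.2193
  2       350.00       312.6776       625.3551       1,876.0653
  3       350.00       295.5364       886.6093       3,546.4373
  4       350.00       279.3350     1,117.3400       5,586.7002
  5     5,350.00     4,035.7610    20,178.8052     121,072.8312
  Σ                  5,171.4197    23,056.2193     132,578.2534
P = 5,171.4197.
Convexity = Σ t(t+1)·PV / [P·(1+y)²] = 132,578.2534 / (5,171.4197 × 1.119364) = 22.90294.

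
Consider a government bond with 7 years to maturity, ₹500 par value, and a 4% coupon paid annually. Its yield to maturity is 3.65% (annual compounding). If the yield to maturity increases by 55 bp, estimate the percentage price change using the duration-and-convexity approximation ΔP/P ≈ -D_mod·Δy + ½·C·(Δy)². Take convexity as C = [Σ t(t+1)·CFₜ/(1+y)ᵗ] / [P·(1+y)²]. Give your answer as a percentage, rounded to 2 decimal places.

With y = 0.0365:
  t   CF        PV=CF/(1+0.0365)^t    t·PV        t(t+1)·PV
  1        20.00        19.2957        19.2957          38.5914
  2        20.00        18.6162        37.2324         111.6973
  3        20.00        17.9607        53.8820         215.5278
  4        20.00        17.3282        69.3127         346.5635
  5        20.00        16.7180        83.5898         501.5390
  6        20.00        16.1292        96.7755         677.4285
  7       520.00       404.5928     2,832.1499      22,657.1993
  Σ                    510.6408     3,192.2380      24,548.5468
P = 510.6408; D_Mac = 6.25144 yrs; D_mod = 6.03129 yrs; C = 44.74780.
Duration effect: -6.03129 × (+0.0055) = -0.033172
Convexity effect: 0.5 × 44.74780 × (0.0055)² = +0.0006768
ΔP/P ≈ -0.033172 + 0.0006768 = -0.032495 = -3.2495%.

-3.25%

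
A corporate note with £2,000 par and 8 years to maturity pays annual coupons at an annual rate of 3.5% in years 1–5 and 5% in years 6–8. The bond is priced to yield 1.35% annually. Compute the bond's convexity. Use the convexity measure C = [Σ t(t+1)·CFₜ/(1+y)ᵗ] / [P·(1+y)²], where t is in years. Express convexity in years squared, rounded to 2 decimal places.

With y = 0.0135:
  t   CF        PV=CF/(1+0.0135)^t    t·PV        t(t+1)·PV
  1        70.00        69.0676        69.0676         138.1352
  2        70.00        68.1476       136.2952         408.8856
  3        70.00        67.2399       201.7196         806.8783
  4        70.00        66.3442       265.3768       1,326.8842
  5        70.00        65.4605       327.3025       1,963.8148
  6       100.00        92.2694       553.6161       3,875.3129
  7       100.00        91.0403       637.2822       5,098.2574
  8     2,100.00     1,886.3804    15,091.0430     135,819.3873
  Σ                  2,405.9498    17,281.7030     149,437.5556
P = 2,405.9498.
Convexity = Σ t(t+1)·PV / [P·(1+y)²] = 149,437.5556 / (2,405.9498 × 1.027182) = 60.46801.

60.47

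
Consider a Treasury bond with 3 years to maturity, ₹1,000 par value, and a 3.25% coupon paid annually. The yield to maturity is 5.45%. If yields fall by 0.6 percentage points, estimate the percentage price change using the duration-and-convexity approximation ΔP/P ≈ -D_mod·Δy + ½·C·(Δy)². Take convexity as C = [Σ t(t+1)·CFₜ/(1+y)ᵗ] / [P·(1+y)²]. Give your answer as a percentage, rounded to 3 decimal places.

+1.671%

With y = 0.0545:
  t   CF        PV=CF/(1+0.0545)^t    t·PV        t(t+1)·PV
  1        32.50        30.8203        30.8203          61.6406
  2        32.50        29.2274        58.4548         175.3644
  3     1,032.50       880.5425     2,641.6274      10,566.5097
  Σ                    940.5902     2,730.9025      10,803.5146
P = 940.5902; D_Mac = 2.90339 yrs; D_mod = 2.75334 yrs; C = 10.32931.
Duration effect: -2.75334 × (-0.006) = +0.016520
Convexity effect: 0.5 × 10.32931 × (-0.006)² = +0.0001859
ΔP/P ≈ +0.016520 + 0.0001859 = +0.016706 = +1.6706%.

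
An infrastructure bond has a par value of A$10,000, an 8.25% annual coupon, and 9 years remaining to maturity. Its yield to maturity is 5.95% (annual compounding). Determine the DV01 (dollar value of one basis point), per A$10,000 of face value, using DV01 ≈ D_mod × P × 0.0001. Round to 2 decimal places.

Periodic yield y = 0.0595.
  t   CF        PV=CF/(1+0.0595)^t    t·PV
  1       825.00       778.6692       778.6692
  2       825.00       734.9402     1,469.8805
  3       825.00       693.6670     2,081.0011
  4       825.00       654.7117     2,618.8468
  5       825.00       617.9440     3,089.7202
  6       825.00       583.2412     3,499.4471
  7       825.00       550.4872     3,853.4104
  8       825.00       519.5726     4,156.5810
  9    10,825.00     6,434.5659    57,911.0934
  Σ                 11,567.7991    79,458.6497
P = 11,567.7991; D_Mac = 6.86895 yrs; D_mod = 6.48320 yrs.
DV01 ≈ 6.48320 × 11,567.7991 × 0.0001 = 7.499637.

A$7.50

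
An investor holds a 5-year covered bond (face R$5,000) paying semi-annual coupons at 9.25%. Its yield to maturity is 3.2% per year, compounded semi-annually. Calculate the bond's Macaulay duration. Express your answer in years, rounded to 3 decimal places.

4.231 years

Periodic yield y = 0.016. Discount each cash flow and weight by its period:
  t   CF        PV=CF/(1+0.016)^t    t·PV
  1       231.25       227.6083       227.6083
  2       231.25       224.0239       448.0478
  3       231.25       220.4960       661.4879
  4       231.25       217.0236       868.0943
  5       231.25       213.6059     1,068.0294
  6       231.25       210.2420     1,261.4520
  7       231.25       206.9311     1,448.5178
  8       231.25       203.6724     1,629.3788
  9       231.25       200.4649     1,804.1842
  10    5,231.25     4,463.4266    44,634.2659
  Σ                  6,387.4945    54,051.0663
Price P = Σ PV = 6,387.4945.
Macaulay duration = Σ(t·PV) / P = 54,051.0663 / 6,387.4945 = 8.46201 half-year periods.
In years: 8.46201 / 2 = 4.23101 years.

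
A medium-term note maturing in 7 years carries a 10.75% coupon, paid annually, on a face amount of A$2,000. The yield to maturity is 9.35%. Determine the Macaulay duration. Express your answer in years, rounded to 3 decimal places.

5.323 years

Periodic yield y = 0.0935. Discount each cash flow and weight by its year:
  t   CF        PV=CF/(1+0.0935)^t    t·PV
  1       215.00       196.6164       196.6164
  2       215.00       179.8046       359.6093
  3       215.00       164.4304       493.2912
  4       215.00       150.3707       601.4829
  5       215.00       137.5132       687.5662
  6       215.00       125.7551       754.5308
  7     2,215.00     1,184.7923     8,293.5460
  Σ                  2,139.2828    11,386.6428
Price P = Σ PV = 2,139.2828.
Macaulay duration = Σ(t·PV) / P = 11,386.6428 / 2,139.2828 = 5.32264 years.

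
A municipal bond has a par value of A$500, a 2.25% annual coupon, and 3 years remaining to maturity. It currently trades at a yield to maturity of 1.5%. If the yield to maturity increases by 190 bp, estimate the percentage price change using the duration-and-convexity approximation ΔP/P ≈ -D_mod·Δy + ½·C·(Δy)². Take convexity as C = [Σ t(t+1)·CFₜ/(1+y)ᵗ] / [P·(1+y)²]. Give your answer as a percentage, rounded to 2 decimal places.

-5.29%

With y = 0.015:
  t   CF        PV=CF/(1+0.015)^t    t·PV        t(t+1)·PV
  1        11.25        11.0837        11.0837          22.1675
  2        11.25        10.9199        21.8399          65.5197
  3       511.25       488.9171     1,466.7512       5,867.0048
  Σ                    510.9208     1,499.6748       5,954.6919
P = 510.9208; D_Mac = 2.93524 yrs; D_mod = 2.89186 yrs; C = 11.31289.
Duration effect: -2.89186 × (+0.019) = -0.054945
Convexity effect: 0.5 × 11.31289 × (0.019)² = +0.0020420
ΔP/P ≈ -0.054945 + 0.0020420 = -0.052903 = -5.2903%.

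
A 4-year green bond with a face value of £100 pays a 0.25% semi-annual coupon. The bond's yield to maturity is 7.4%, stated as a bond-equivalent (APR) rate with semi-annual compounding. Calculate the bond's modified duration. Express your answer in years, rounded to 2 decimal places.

Periodic yield y = 0.037. First find Macaulay duration:
  t   CF        PV=CF/(1+0.037)^t    t·PV
  1        0.125         0.1205         0.1205
  2        0.125         0.1162         0.2325
  3        0.125         0.1121         0.3363
  4        0.125         0.1081         0.4324
  5        0.125         0.1042         0.5212
  6        0.125         0.1005         0.6031
  7        0.125         0.0969         0.6785
  8      100.125        74.8708       598.9664
  Σ                     75.6294       601.8909
P = 75.6294; Macaulay duration = 601.8909 / 75.6294 = 7.95842 half-year periods = 3.97921 years.
Modified duration = D_Mac / (1 + y) = 3.97921 / 1.037 = 3.83723 years.

3.84 years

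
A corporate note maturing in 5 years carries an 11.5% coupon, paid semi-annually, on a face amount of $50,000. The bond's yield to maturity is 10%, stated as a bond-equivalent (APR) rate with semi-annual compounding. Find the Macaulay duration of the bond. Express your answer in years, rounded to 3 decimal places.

Periodic yield y = 0.05. Discount each cash flow and weight by its period:
  t   CF        PV=CF/(1+0.05)^t    t·PV
  1     2,875.00     2,738.0952     2,738.0952
  2     2,875.00     2,607.7098     5,215.4195
  3     2,875.00     2,483.5331     7,450.5993
  4     2,875.00     2,365.2696     9,461.0785
  5     2,875.00     2,252.6377    11,263.1886
  6     2,875.00     2,145.3693    12,872.2156
  7     2,875.00     2,043.2088    14,302.4618
  8     2,875.00     1,945.9132    15,567.3053
  9     2,875.00     1,853.2506    16,679.2557
  10   52,875.00    32,460.6633   324,606.6328
  Σ                 52,895.6506   420,156.2523
Price P = Σ PV = 52,895.6506.
Macaulay duration = Σ(t·PV) / P = 420,156.2523 / 52,895.6506 = 7.94312 half-year periods.
In years: 7.94312 / 2 = 3.97156 years.

3.972 years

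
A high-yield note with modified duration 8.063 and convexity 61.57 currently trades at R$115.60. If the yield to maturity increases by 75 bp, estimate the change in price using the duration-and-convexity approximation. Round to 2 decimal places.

-R$6.79

Duration effect: -D_mod·Δy = -8.063 × (+0.0075) = -0.0604725
Convexity effect: ½·C·(Δy)² = 0.5 × 61.57 × (0.0075)² = +0.00173165625
ΔP/P ≈ -0.0604725 + 0.00173165625 = -0.05874084375
ΔP ≈ 115.60 × (-0.05874084375) = -6.7904415375.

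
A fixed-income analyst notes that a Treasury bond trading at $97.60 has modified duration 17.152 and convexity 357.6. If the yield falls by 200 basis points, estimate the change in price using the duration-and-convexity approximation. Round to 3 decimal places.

+$40.461

Duration effect: -D_mod·Δy = -17.152 × (-0.02) = +0.343040
Convexity effect: ½·C·(Δy)² = 0.5 × 357.6 × (-0.02)² = +0.0715200
ΔP/P ≈ +0.343040 + 0.0715200 = +0.414560
ΔP ≈ 97.60 × (+0.414560) = +40.461056.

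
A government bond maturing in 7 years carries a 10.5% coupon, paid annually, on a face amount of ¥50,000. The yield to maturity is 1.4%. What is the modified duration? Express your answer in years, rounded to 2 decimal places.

Periodic yield y = 0.014. First find Macaulay duration:
  t   CF        PV=CF/(1+0.014)^t    t·PV
  1     5,250.00     5,177.5148     5,177.5148
  2     5,250.00     5,106.0304    10,212.0607
  3     5,250.00     5,035.5329    15,106.5987
  4     5,250.00     4,966.0088    19,864.0351
  5     5,250.00     4,897.4446    24,487.2228
  6     5,250.00     4,829.8270    28,978.9619
  7    55,250.00    50,126.4095   350,884.8662
  Σ                 80,138.7679   454,711.2603
P = 80,138.7679; Macaulay duration = 454,711.2603 / 80,138.7679 = 5.67405 years.
Modified duration = D_Mac / (1 + y) = 5.67405 / 1.014 = 5.59571 years.

5.60 years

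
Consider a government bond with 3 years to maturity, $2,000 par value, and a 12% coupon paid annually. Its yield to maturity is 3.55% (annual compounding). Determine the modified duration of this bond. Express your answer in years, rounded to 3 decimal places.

Periodic yield y = 0.0355. First find Macaulay duration:
  t   CF        PV=CF/(1+0.0355)^t    t·PV
  1       240.00       231.7721       231.7721
  2       240.00       223.8263       447.6525
  3     2,240.00     2,017.4264     6,052.2793
  Σ                  2,473.0248     6,731.7039
P = 2,473.0248; Macaulay duration = 6,731.7039 / 2,473.0248 = 2.72205 years.
Modified duration = D_Mac / (1 + y) = 2.72205 / 1.0355 = 2.62873 years.

2.629 years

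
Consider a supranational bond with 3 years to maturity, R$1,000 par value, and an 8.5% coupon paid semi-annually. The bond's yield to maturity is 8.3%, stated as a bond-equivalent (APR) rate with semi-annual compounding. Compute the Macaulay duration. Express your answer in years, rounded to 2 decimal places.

2.71 years

Periodic yield y = 0.0415. Discount each cash flow and weight by its period:
  t   CF        PV=CF/(1+0.0415)^t    t·PV
  1        42.50        40.8065        40.8065
  2        42.50        39.1805        78.3611
  3        42.50        37.6193       112.8580
  4        42.50        36.1203       144.4814
  5        42.50        34.6811       173.4054
  6     1,042.50       816.8088     4,900.8529
  Σ                  1,005.2166     5,450.7653
Price P = Σ PV = 1,005.2166.
Macaulay duration = Σ(t·PV) / P = 5,450.7653 / 1,005.2166 = 5.42248 half-year periods.
In years: 5.42248 / 2 = 2.71124 years.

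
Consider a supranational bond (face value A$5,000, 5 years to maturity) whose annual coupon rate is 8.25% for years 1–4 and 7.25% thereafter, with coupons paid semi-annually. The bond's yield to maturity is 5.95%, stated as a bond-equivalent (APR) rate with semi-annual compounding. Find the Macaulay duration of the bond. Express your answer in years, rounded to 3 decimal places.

Periodic yield y = 0.02975. Discount each cash flow and weight by its period:
  t   CF        PV=CF/(1+0.02975)^t    t·PV
  1       206.25       200.2913       200.2913
  2       206.25       194.5048       389.0096
  3       206.25       188.8855       566.6564
  4       206.25       183.4285       733.7139
  5       206.25       178.1291       890.6457
  6       206.25       172.9829     1,037.8974
  7       206.25       167.9853     1,175.8973
  8       206.25       163.1321     1,305.0572
  9       181.25       139.2169     1,252.9517
  10    5,181.25     3,864.7067    38,647.0671
  Σ                  5,453.2632    46,199.1876
Price P = Σ PV = 5,453.2632.
Macaulay duration = Σ(t·PV) / P = 46,199.1876 / 5,453.2632 = 8.47184 half-year periods.
In years: 8.47184 / 2 = 4.23592 years.

4.236 years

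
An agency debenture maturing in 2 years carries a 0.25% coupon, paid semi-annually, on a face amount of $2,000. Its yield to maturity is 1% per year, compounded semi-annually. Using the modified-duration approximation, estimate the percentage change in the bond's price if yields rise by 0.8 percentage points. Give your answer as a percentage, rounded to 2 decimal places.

Periodic yield y = 0.005. Modified duration first:
  t   CF        PV=CF/(1+0.005)^t    t·PV
  1         2.50         2.4876         2.4876
  2         2.50         2.4752         4.9504
  3         2.50         2.4629         7.3886
  4     2,002.50     1,962.9457     7,851.7826
  Σ                  1,970.3713     7,866.6092
P = 1,970.3713; D_Mac = 3.99245 half-year periods = 1.99623 yrs; D_mod = 1.99623/(1+0.005) = 1.98629 yrs.
ΔP/P ≈ -D_mod · Δy = -1.98629 × (+0.008) = -0.015890 = -1.5890%.

-1.59%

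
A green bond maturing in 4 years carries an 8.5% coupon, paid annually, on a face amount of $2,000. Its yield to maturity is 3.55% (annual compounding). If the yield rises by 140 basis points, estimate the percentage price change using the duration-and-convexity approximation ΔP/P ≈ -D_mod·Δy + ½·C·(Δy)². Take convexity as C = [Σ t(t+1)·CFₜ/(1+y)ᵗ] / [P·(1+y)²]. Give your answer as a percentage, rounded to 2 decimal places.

With y = 0.0355:
  t   CF        PV=CF/(1+0.0355)^t    t·PV        t(t+1)·PV
  1       170.00       164.1719       164.1719         328.3438
  2       170.00       158.5436       317.0872         951.2616
  3       170.00       153.1083       459.3248       1,837.2991
  4     2,170.00     1,887.3799     7,549.5195      37,747.5976
  Σ                  2,363.2036     8,490.1034      40,864.5021
P = 2,363.2036; D_Mac = 3.59262 yrs; D_mod = 3.46946 yrs; C = 16.12668.
Duration effect: -3.46946 × (+0.014) = -0.048572
Convexity effect: 0.5 × 16.12668 × (0.014)² = +0.0015804
ΔP/P ≈ -0.048572 + 0.0015804 = -0.046992 = -4.6992%.

-4.70%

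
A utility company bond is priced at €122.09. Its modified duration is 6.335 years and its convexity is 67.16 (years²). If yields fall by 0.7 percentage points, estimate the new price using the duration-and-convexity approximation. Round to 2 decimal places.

€127.70

Duration effect: -D_mod·Δy = -6.335 × (-0.007) = +0.044345
Convexity effect: ½·C·(Δy)² = 0.5 × 67.16 × (-0.007)² = +0.00164542
ΔP/P ≈ +0.044345 + 0.00164542 = +0.04599042
New price ≈ 122.09 × (1 + 0.04599042) = 127.7049703778.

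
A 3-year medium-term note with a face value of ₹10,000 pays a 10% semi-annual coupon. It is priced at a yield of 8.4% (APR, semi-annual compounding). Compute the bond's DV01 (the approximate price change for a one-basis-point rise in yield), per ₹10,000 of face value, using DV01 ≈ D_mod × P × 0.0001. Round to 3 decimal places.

Periodic yield y = 0.042.
  t   CF        PV=CF/(1+0.042)^t    t·PV
  1       500.00       479.8464       479.8464
  2       500.00       460.5052       921.0105
  3       500.00       441.9436     1,325.8308
  4       500.00       424.1301     1,696.5205
  5       500.00       407.0347     2,035.1734
  6    10,500.00     8,203.1941    49,219.1643
  Σ                 10,416.6541    55,677.5459
P = 10,416.6541; D_Mac = 5.34505 half-year periods = 2.67253 yrs; D_mod = 2.56480 yrs.
DV01 ≈ 2.56480 × 10,416.6541 × 0.0001 = 2.671667.

₹2.672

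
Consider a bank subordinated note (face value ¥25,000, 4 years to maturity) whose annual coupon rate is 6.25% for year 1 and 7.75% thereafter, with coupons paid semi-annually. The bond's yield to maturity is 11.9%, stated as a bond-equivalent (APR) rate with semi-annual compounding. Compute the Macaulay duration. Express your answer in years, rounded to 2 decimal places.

3.52 years

Periodic yield y = 0.0595. Discount each cash flow and weight by its period:
  t   CF        PV=CF/(1+0.0595)^t    t·PV
  1       781.25       737.3761       737.3761
  2       781.25       695.9661     1,391.9323
  3       968.75       814.5333     2,443.5998
  4       968.75       768.7903     3,075.1610
  5       968.75       725.6161     3,628.0805
  6       968.75       684.8665     4,109.1992
  7       968.75       646.4054     4,524.8379
  8    25,968.75    16,354.7292   130,837.8335
  Σ                 21,428.2830   150,748.0204
Price P = Σ PV = 21,428.2830.
Macaulay duration = Σ(t·PV) / P = 150,748.0204 / 21,428.2830 = 7.03500 half-year periods.
In years: 7.03500 / 2 = 3.51750 years.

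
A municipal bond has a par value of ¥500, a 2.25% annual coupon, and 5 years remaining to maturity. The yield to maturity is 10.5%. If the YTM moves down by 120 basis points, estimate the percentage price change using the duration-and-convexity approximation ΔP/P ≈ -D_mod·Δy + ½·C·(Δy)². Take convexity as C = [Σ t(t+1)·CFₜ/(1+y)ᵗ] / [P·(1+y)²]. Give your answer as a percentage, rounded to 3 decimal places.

+5.303%

With y = 0.105:
  t   CF        PV=CF/(1+0.105)^t    t·PV        t(t+1)·PV
  1        11.25        10.1810        10.1810          20.3620
  2        11.25         9.2136        18.4271          55.2814
  3        11.25         8.3381        25.0142         100.0569
  4        11.25         7.5458        30.1831         150.9153
  5       511.25       310.3287     1,551.6435       9,309.8608
  Σ                    345.6071     1,635.4489       9,636.4764
P = 345.6071; D_Mac = 4.73210 yrs; D_mod = 4.28245 yrs; C = 22.83553.
Duration effect: -4.28245 × (-0.012) = +0.051389
Convexity effect: 0.5 × 22.83553 × (-0.012)² = +0.0016442
ΔP/P ≈ +0.051389 + 0.0016442 = +0.053034 = +5.3034%.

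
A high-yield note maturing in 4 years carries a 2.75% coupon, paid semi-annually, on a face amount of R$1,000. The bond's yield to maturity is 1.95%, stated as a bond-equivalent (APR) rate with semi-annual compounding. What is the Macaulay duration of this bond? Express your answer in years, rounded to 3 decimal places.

Periodic yield y = 0.00975. Discount each cash flow and weight by its period:
  t   CF        PV=CF/(1+0.00975)^t    t·PV
  1        13.75        13.6172        13.6172
  2        13.75        13.4857        26.9715
  3        13.75        13.3555        40.0666
  4        13.75        13.2266        52.9063
  5        13.75        13.0989        65.4943
  6        13.75        12.9724        77.8343
  7        13.75        12.8471        89.9298
  8     1,013.75       938.0370     7,504.2961
  Σ                  1,030.6404     7,871.1160
Price P = Σ PV = 1,030.6404.
Macaulay duration = Σ(t·PV) / P = 7,871.1160 / 1,030.6404 = 7.63711 half-year periods.
In years: 7.63711 / 2 = 3.81856 years.

3.819 years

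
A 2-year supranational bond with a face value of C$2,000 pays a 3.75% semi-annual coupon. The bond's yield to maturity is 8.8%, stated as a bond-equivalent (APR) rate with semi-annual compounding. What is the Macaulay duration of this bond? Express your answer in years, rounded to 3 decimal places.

Periodic yield y = 0.044. Discount each cash flow and weight by its period:
  t   CF        PV=CF/(1+0.044)^t    t·PV
  1        37.50        35.9195        35.9195
  2        37.50        34.4057        68.8114
  3        37.50        32.9556        98.8669
  4     2,037.50     1,715.1244     6,860.4976
  Σ                  1,818.4053     7,064.0954
Price P = Σ PV = 1,818.4053.
Macaulay duration = Σ(t·PV) / P = 7,064.0954 / 1,818.4053 = 3.88478 half-year periods.
In years: 3.88478 / 2 = 1.94239 years.

1.942 years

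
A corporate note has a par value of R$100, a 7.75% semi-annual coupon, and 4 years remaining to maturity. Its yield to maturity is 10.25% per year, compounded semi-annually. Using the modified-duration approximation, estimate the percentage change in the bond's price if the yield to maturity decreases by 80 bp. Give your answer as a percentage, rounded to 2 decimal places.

+2.66%

Periodic yield y = 0.05125. Modified duration first:
  t   CF        PV=CF/(1+0.05125)^t    t·PV
  1        3.875         3.6861         3.6861
  2        3.875         3.5064         7.0128
  3        3.875         3.3354        10.0063
  4        3.875         3.1728        12.6913
  5        3.875         3.0182        15.0908
  6        3.875         2.8710        17.2261
  7        3.875         2.7310        19.1173
  8      103.875        69.6407       557.1254
  Σ                     91.9617       641.9562
P = 91.9617; D_Mac = 6.98069 half-year periods = 3.49035 yrs; D_mod = 3.49035/(1+0.05125) = 3.32019 yrs.
ΔP/P ≈ -D_mod · Δy = -3.32019 × (-0.008) = +0.026561 = +2.6561%.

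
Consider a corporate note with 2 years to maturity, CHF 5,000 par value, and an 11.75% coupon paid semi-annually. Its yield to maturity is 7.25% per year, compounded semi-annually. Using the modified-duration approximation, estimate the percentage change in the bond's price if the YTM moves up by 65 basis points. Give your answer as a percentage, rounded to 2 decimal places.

Periodic yield y = 0.03625. Modified duration first:
  t   CF        PV=CF/(1+0.03625)^t    t·PV
  1       293.75       283.4741       283.4741
  2       293.75       273.5576       547.1152
  3       293.75       263.9880       791.9641
  4     5,293.75     4,590.9784    18,363.9138
  Σ                  5,411.9981    19,986.4671
P = 5,411.9981; D_Mac = 3.69299 half-year periods = 1.84650 yrs; D_mod = 1.84650/(1+0.03625) = 1.78190 yrs.
ΔP/P ≈ -D_mod · Δy = -1.78190 × (+0.0065) = -0.011582 = -1.1582%.

-1.16%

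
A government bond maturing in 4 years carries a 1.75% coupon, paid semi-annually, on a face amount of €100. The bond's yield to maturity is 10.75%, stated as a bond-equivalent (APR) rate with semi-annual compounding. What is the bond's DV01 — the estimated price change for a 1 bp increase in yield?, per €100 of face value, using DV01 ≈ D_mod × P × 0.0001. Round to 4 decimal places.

Periodic yield y = 0.05375.
  t   CF        PV=CF/(1+0.05375)^t    t·PV
  1        0.875         0.8304         0.8304
  2        0.875         0.7880         1.5760
  3        0.875         0.7478         2.2435
  4        0.875         0.7097         2.8387
  5        0.875         0.6735         3.3674
  6        0.875         0.6391         3.8347
  7        0.875         0.6065         4.2456
  8      100.875        66.3564       530.8512
  Σ                     71.3514       549.7875
P = 71.3514; D_Mac = 7.70535 half-year periods = 3.85268 yrs; D_mod = 3.65616 yrs.
DV01 ≈ 3.65616 × 71.3514 × 0.0001 = 0.026087.

€0.0261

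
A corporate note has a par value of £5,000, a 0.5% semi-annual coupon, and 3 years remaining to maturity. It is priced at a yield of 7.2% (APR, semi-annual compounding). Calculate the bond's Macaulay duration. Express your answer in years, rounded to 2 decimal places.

2.98 years

Periodic yield y = 0.036. Discount each cash flow and weight by its period:
  t   CF        PV=CF/(1+0.036)^t    t·PV
  1        12.50        12.0656        12.0656
  2        12.50        11.6464        23.2927
  3        12.50        11.2417        33.7250
  4        12.50        10.8510        43.4041
  5        12.50        10.4740        52.3698
  6     5,012.50     4,054.1130    24,324.6782
  Σ                  4,110.3917    24,489.5355
Price P = Σ PV = 4,110.3917.
Macaulay duration = Σ(t·PV) / P = 24,489.5355 / 4,110.3917 = 5.95796 half-year periods.
In years: 5.95796 / 2 = 2.97898 years.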